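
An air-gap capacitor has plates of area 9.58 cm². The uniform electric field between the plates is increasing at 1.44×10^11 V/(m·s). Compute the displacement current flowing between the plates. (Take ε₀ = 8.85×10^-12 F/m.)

With a uniform field, Φ_E = EA, so I_d = ε₀ A dE/dt = 1.22×10^-3 A.

1.22×10^-3 A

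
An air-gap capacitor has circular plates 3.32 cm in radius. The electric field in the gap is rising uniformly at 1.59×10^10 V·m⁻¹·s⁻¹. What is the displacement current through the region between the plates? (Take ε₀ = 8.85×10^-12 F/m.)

The displacement current is ε₀ times dΦ_E/dt = ε₀ A dE/dt = (8.85×10^-12)(3.463×10^-3)(1.59×10^10) = 4.87×10^-4 A.

4.87×10^-4 A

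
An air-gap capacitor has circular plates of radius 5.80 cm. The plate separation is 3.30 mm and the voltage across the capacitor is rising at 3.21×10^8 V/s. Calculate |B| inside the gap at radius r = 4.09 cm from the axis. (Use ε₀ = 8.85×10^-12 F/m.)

dE/dt = (dV/dt)/d = 9.727×10^10 V/(m·s); I_d = ε₀(πR²)(dE/dt) = (8.85×10^-12)(0.01057)(9.727×10^10) = 9.099×10^-3 A.
For r < R the Ampère–Maxwell law gives B(2πr) = μ₀ I_d (r²/R²), so B = μ₀ I_d r/(2πR²) = (4π×10^-7)(9.099×10^-3)(0.0409)/(2π·0.0580²) = 2.21×10^-8 T.

2.21×10^-8 T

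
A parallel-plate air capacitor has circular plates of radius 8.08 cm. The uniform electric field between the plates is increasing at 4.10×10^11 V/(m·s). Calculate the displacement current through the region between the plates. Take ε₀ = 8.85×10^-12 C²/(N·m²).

0.0744 A

The displacement current is ε₀ times dΦ_E/dt = ε₀ A dE/dt = (8.85×10^-12)(0.02051)(4.10×10^11) = 0.0744 A.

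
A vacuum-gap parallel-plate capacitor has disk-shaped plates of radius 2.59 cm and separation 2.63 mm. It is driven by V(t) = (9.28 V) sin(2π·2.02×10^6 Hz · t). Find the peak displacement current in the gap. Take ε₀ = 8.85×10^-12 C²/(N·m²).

(dE/dt)_max = V₀ω/d = 4.478×10^10 V/(m·s); ω = 2πf = 1.269×10^7 rad/s.
I_d,max = ε₀ A (dE/dt)_max = (8.85×10^-12)(2.107×10^-3)(4.478×10^10) = 8.35×10^-4 A.

8.35×10^-4 A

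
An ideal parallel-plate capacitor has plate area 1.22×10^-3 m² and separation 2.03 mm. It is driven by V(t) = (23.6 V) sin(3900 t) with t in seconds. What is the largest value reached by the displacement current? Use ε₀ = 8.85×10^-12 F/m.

C = ε₀A/d = (8.85×10^-12)(1.22×10^-3)/(2.03×10^-3) = 5.319×10^-12 F; ω = 3900 rad/s.
I_d = C dV/dt, so |I_d|_max = C V₀ ω = (5.319×10^-12)(23.6)(3900) = 4.90×10^-7 A.

4.90×10^-7 A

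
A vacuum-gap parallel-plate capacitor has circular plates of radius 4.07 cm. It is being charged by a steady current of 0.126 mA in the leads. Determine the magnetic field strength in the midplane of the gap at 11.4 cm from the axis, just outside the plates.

Between the plates the displacement current equals the wire current: I_d = 0.126 mA = 1.26×10^-4 A.
Outside the plates the loop encloses all of I_d, so B·2πr = μ₀ I_d and B = 2.21×10^-10 T.

2.21×10^-10 T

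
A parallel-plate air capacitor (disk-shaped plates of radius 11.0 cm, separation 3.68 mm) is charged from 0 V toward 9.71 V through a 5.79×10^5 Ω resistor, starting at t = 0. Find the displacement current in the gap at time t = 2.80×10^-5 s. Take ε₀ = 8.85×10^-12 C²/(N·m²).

C = ε₀A/d = (8.85×10^-12)(0.03801)/(3.68×10^-3) = 9.141×10^-11 F and τ = RC = 5.293×10^-5 s. I_d in the gap equals the RC charging current.
I_d(t) = (V₀/R) e^(−t/τ) = 1.677×10^-5 · e^(−0.5290) = 9.88×10^-6 A.

9.88×10^-6 A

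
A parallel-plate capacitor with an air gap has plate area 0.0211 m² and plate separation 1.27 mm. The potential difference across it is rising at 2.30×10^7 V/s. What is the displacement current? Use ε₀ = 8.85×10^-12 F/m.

3.38×10^-3 A

The field between the plates is E = V/d, so dE/dt = (2.30×10^7)/(1.27×10^-3 m) = 1.811×10^10 V/(m·s).
I_d = ε₀ A (dE/dt) = (8.85×10^-12)(0.0211)(1.811×10^10) = 3.38×10^-3 A.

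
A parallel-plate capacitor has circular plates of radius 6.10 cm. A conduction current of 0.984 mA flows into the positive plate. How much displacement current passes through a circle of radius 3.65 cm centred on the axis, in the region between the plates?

3.52×10^-4 A

By continuity the displacement current in the gap matches the conduction current: I_d = 9.84×10^-4 A.
The field is uniform, so I_d,enc = I_d (r/R)² = (9.84×10^-4)(3.65/6.10)² = 3.52×10^-4 A.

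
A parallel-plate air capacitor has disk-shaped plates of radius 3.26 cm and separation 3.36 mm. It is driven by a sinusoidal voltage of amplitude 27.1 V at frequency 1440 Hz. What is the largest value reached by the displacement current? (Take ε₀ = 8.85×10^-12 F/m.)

2.16×10^-6 A

C = ε₀A/d = (8.85×10^-12)(3.339×10^-3)/(3.36×10^-3) = 8.795×10^-12 F; ω = 2πf = 9048 rad/s.
I_d = C dV/dt, so |I_d|_max = C V₀ ω = (8.795×10^-12)(27.1)(9048) = 2.16×10^-6 A.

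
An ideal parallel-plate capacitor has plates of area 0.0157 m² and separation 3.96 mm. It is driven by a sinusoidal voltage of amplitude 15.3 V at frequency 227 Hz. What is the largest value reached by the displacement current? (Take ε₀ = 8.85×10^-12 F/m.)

7.66×10^-7 A

(dE/dt)_max = V₀ω/d = 5.510×10^6 V/(m·s); ω = 2πf = 1426 rad/s.
I_d,max = ε₀ A (dE/dt)_max = (8.85×10^-12)(0.0157)(5.510×10^6) = 7.66×10^-7 A.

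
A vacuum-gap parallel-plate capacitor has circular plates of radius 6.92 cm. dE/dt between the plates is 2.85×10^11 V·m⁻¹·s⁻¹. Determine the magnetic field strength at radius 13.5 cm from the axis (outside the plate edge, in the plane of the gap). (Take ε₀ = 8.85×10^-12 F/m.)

Total displacement current: I_d = ε₀(πR²)(dE/dt) = (8.85×10^-12)(0.01504)(2.85×10^11) = 0.03793 A.
Outside the plates the loop encloses all of I_d, so B·2πr = μ₀ I_d and B = 5.62×10^-8 T.

5.62×10^-8 T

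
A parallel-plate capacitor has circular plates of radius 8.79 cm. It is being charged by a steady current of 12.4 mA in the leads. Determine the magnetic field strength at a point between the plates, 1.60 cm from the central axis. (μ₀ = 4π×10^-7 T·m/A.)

No conduction current crosses the gap, so I_d there equals the 0.0124 A in the leads.
An Ampèrian loop of radius r encloses a fraction (r/R)² of I_d. Then B·2πr = μ₀ I_d (r/R)², giving B = μ₀ I_d r/(2πR²) = 5.14×10^-9 T.

5.14×10^-9 T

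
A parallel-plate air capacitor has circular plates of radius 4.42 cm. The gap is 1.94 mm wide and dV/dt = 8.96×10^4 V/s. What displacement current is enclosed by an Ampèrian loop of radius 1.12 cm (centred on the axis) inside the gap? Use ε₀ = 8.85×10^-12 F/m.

dE/dt = (dV/dt)/d = 4.619×10^7 V/(m·s); I_d = ε₀(πR²)(dE/dt) = (8.85×10^-12)(6.138×10^-3)(4.619×10^7) = 2.509×10^-6 A.
Through an area πr² the displacement current is I_d·(πr²/πR²) = I_d (r/R)² = 1.61×10^-7 A.

1.61×10^-7 A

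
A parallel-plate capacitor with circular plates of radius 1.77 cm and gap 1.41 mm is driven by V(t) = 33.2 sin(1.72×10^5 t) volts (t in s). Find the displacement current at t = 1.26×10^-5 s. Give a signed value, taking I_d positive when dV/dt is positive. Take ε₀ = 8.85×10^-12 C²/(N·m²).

dV/dt = (33.2)(1.72×10^5)·cos(2.1672) = -3.207×10^6 V/s.
I_d = C dV/dt with C = ε₀A/d = (8.85×10^-12)(9.842×10^-4)/(1.41×10^-3) = 6.177×10^-12 F, so I_d = (6.177×10^-12)(-3.207×10^6) = -1.98×10^-5 A.

-1.98×10^-5 A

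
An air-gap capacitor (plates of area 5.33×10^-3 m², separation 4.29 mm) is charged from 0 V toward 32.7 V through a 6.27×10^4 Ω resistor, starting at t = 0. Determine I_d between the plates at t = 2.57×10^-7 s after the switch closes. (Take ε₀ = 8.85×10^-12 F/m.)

With C = ε₀A/d = (8.85×10^-12)(5.33×10^-3)/(4.29×10^-3) = 1.100×10^-11 F, the time constant is τ = RC = 6.897×10^-7 s, so t/τ = 0.3726 and e^(−t/τ) = 0.6889.
I_d = I_cond = (V₀/R) e^(−t/τ) = (5.215×10^-4)(0.6889) = 3.59×10^-4 A.

3.59×10^-4 A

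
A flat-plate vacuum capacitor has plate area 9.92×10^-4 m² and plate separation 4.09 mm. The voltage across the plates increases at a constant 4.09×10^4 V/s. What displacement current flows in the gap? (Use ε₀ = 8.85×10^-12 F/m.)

C = ε₀A/d = (8.85×10^-12)(9.92×10^-4)/(4.09×10^-3) = 2.147×10^-12 F.
I_d = C dV/dt = (2.147×10^-12)(4.09×10^4) = 8.78×10^-8 A.

8.78×10^-8 A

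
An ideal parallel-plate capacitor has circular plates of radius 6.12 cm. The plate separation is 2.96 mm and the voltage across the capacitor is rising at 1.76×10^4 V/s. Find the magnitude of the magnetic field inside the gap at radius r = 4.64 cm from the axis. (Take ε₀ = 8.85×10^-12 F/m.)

1.53×10^-12 T

dE/dt = (dV/dt)/d = 5.946×10^6 V/(m·s); I_d = ε₀(πR²)(dE/dt) = (8.85×10^-12)(0.01177)(5.946×10^6) = 6.194×10^-7 A.
An Ampèrian loop of radius r encloses a fraction (r/R)² of I_d. Then B·2πr = μ₀ I_d (r/R)², giving B = μ₀ I_d r/(2πR²) = 1.53×10^-12 T.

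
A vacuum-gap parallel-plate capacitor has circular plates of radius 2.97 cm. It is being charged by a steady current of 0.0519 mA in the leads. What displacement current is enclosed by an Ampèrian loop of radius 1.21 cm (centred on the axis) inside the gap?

8.61×10^-6 A

Between the plates the displacement current equals the wire current: I_d = 0.0519 mA = 5.19×10^-5 A.
Through an area πr² the displacement current is I_d·(πr²/πR²) = I_d (r/R)² = 8.61×10^-6 A.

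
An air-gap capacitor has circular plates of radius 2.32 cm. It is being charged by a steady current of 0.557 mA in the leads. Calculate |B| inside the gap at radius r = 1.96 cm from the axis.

Between the plates the displacement current equals the wire current: I_d = 0.557 mA = 5.57×10^-4 A.
An Ampèrian loop of radius r encloses a fraction (r/R)² of I_d. Then B·2πr = μ₀ I_d (r/R)², giving B = μ₀ I_d r/(2πR²) = 4.06×10^-9 T.

4.06×10^-9 T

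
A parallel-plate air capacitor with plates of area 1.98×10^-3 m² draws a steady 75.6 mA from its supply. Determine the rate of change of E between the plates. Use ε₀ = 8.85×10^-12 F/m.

4.31×10^12 V/(m·s)

By continuity, I_d in the gap equals the 75.6 mA flowing in the wire.
Then dE/dt = I_d/(ε₀A) = 4.31×10^12 V/(m·s).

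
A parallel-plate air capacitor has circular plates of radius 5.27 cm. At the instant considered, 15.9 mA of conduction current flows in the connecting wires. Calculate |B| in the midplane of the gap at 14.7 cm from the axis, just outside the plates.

Between the plates the displacement current equals the wire current: I_d = 15.9 mA = 0.0159 A.
For r ≥ R the full I_d is enclosed: B = μ₀ I_d/(2πr) = (4π×10^-7)(0.0159)/(2π·0.147) = 2.16×10^-8 T.

2.16×10^-8 T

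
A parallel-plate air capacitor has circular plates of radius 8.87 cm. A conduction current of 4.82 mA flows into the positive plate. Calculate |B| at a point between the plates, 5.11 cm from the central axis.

No conduction current crosses the gap, so I_d there equals the 4.82×10^-3 A in the leads.
∮B·dl = μ₀ I_d,enc with I_d,enc = I_d r²/R² = 1.600×10^-3 A; so B = μ₀ I_d,enc/(2πr) = 6.26×10^-9 T.

6.26×10^-9 T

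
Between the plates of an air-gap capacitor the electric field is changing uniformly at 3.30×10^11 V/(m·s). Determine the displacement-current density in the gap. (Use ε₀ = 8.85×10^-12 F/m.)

2.92 A/m²

J_d = ε₀ dE/dt = (8.85×10^-12)(3.30×10^11) = 2.92 A/m².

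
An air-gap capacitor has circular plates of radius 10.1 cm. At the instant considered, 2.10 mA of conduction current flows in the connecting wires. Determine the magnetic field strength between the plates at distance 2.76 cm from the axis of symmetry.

1.14×10^-9 T

Between the plates the displacement current equals the wire current: I_d = 2.10 mA = 2.10×10^-3 A.
∮B·dl = μ₀ I_d,enc with I_d,enc = I_d r²/R² = 1.568×10^-4 A; so B = μ₀ I_d,enc/(2πr) = 1.14×10^-9 T.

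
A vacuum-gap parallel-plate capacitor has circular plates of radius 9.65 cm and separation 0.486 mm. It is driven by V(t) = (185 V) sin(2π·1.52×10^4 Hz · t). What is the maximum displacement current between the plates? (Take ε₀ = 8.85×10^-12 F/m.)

C = ε₀A/d = (8.85×10^-12)(0.02926)/(4.86×10^-4) = 5.328×10^-10 F; ω = 2πf = 9.550×10^4 rad/s.
I_d = C dV/dt, so |I_d|_max = C V₀ ω = (5.328×10^-10)(185)(9.550×10^4) = 9.41×10^-3 A.

9.41×10^-3 A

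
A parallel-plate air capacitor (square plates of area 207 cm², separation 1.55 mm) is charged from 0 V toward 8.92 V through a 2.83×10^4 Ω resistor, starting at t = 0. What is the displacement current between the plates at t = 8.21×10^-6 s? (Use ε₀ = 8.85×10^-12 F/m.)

2.71×10^-5 A

C = ε₀A/d = (8.85×10^-12)(0.0207)/(1.55×10^-3) = 1.182×10^-10 F, so τ = RC = 3.345×10^-6 s.
The conduction current is I(t) = (V₀/R) e^(−t/τ), and the displacement current between the plates equals it.
t/τ = 2.454; I_d = (8.92/2.83×10^4) · e^(−2.454) = (3.152×10^-4)(0.08595) = 2.71×10^-5 A.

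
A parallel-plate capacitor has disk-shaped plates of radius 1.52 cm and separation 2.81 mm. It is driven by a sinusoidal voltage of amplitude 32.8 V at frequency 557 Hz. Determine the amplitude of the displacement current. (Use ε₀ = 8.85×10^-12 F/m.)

C = ε₀A/d = (8.85×10^-12)(7.258×10^-4)/(2.81×10^-3) = 2.286×10^-12 F; ω = 2πf = 3500 rad/s.
I_d = C dV/dt, so |I_d|_max = C V₀ ω = (2.286×10^-12)(32.8)(3500) = 2.62×10^-7 A.

2.62×10^-7 A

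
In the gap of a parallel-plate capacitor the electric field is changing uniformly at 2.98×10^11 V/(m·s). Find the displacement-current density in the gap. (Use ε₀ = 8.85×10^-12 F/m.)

The displacement-current density is ε₀ ∂E/∂t = (8.85×10^-12)(2.98×10^11) = 2.64 A/m².

2.64 A/m²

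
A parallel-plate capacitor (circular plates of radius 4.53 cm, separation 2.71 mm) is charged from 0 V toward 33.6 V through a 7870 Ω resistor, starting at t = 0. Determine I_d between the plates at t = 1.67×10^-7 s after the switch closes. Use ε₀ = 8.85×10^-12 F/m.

C = ε₀A/d = (8.85×10^-12)(6.447×10^-3)/(2.71×10^-3) = 2.105×10^-11 F, so τ = RC = 1.657×10^-7 s.
The conduction current is I(t) = (V₀/R) e^(−t/τ), and the displacement current between the plates equals it.
t/τ = 1.008; I_d = (33.6/7870) · e^(−1.008) = (4.269×10^-3)(0.3649) = 1.56×10^-3 A.

1.56×10^-3 A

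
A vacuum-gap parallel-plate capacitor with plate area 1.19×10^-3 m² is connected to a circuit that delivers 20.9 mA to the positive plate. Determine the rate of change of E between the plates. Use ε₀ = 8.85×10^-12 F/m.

1.98×10^12 V/(m·s)

The displacement current between the plates equals the conduction current, I_d = 20.9 mA.
Since I_d = ε₀ A dE/dt, dE/dt = I_d/(ε₀A) = (0.0209)/((8.85×10^-12)(1.19×10^-3)) = 1.98×10^12 V/(m·s).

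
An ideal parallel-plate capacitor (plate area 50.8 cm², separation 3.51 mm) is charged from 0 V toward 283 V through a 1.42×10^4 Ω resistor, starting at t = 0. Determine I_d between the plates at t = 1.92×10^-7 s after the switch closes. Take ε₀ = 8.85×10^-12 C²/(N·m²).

C = ε₀A/d = (8.85×10^-12)(5.08×10^-3)/(3.51×10^-3) = 1.281×10^-11 F and τ = RC = 1.819×10^-7 s. I_d in the gap equals the RC charging current.
I_d(t) = (V₀/R) e^(−t/τ) = 0.01993 · e^(−1.056) = 6.93×10^-3 A.

6.93×10^-3 A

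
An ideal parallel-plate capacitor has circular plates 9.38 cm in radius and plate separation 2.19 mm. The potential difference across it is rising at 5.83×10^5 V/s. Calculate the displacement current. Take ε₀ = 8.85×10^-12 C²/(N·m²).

The displacement current equals the charging current C dV/dt. With C = ε₀A/d = (8.85×10^-12)(0.02764)/(2.19×10^-3) = 1.117×10^-10 F, I_d = (1.117×10^-10)(5.83×10^5) = 6.51×10^-5 A.

6.51×10^-5 A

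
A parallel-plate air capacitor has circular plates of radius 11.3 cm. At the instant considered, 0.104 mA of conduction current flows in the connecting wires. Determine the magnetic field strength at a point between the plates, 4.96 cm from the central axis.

8.08×10^-11 T

No conduction current crosses the gap, so I_d there equals the 1.04×10^-4 A in the leads.
An Ampèrian loop of radius r encloses a fraction (r/R)² of I_d. Then B·2πr = μ₀ I_d (r/R)², giving B = μ₀ I_d r/(2πR²) = 8.08×10^-11 T.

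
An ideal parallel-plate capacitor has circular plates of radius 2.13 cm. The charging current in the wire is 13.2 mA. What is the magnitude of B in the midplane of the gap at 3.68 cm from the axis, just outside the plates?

7.17×10^-8 T

By continuity the displacement current in the gap matches the conduction current: I_d = 0.0132 A.
Outside the plates the loop encloses all of I_d, so B·2πr = μ₀ I_d and B = 7.17×10^-8 T.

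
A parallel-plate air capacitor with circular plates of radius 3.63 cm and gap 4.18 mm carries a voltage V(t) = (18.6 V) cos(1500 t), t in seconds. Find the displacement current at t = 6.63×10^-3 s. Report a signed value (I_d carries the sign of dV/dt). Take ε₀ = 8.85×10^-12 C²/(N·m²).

1.22×10^-7 A

C = ε₀A/d = (8.85×10^-12)(4.140×10^-3)/(4.18×10^-3) = 8.765×10^-12 F. dV/dt = V₀ω·−sin(ωt); at ωt = 9.945 rad this factor is 0.4971.
I_d = C dV/dt = (8.765×10^-12)(18.6)(1500)(0.4971) = 1.22×10^-7 A.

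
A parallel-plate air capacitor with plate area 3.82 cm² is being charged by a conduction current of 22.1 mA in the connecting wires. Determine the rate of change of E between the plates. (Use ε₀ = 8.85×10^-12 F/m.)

Charge continuity gives I_d = I = 0.0221 A between the plates.
Then dE/dt = I_d/(ε₀A) = 6.54×10^12 V/(m·s).

6.54×10^12 V/(m·s)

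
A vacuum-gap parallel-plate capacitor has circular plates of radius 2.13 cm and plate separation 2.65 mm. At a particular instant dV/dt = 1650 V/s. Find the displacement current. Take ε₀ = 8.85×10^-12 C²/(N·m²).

7.85×10^-9 A

E = V/d so dE/dt = (dV/dt)/d = 6.226×10^5 V/(m·s), and I_d = ε₀ A dE/dt = (8.85×10^-12)(1.425×10^-3)(6.226×10^5) = 7.85×10^-9 A.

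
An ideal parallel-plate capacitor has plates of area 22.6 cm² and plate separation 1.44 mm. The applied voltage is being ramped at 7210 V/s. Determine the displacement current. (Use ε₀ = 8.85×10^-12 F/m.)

C = ε₀A/d = (8.85×10^-12)(2.26×10^-3)/(1.44×10^-3) = 1.389×10^-11 F.
I_d = C dV/dt = (1.389×10^-11)(7210) = 1.00×10^-7 A.

1.00×10^-7 A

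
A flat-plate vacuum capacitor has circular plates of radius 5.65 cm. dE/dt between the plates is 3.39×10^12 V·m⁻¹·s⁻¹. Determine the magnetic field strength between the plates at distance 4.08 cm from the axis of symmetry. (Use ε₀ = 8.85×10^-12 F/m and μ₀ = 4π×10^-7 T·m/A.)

7.69×10^-7 T

Through the whole plate area (πR² = 0.01003 m²), I_d = ε₀ πR² dE/dt = 0.3009 A.
∮B·dl = μ₀ I_d,enc with I_d,enc = I_d r²/R² = 0.1569 A; so B = μ₀ I_d,enc/(2πr) = 7.69×10^-7 T.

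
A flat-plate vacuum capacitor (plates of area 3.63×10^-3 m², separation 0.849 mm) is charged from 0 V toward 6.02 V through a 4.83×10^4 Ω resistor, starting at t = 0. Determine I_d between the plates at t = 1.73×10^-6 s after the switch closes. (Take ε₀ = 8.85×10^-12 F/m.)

C = ε₀A/d = (8.85×10^-12)(3.63×10^-3)/(8.49×10^-4) = 3.784×10^-11 F, so τ = RC = 1.828×10^-6 s.
The conduction current is I(t) = (V₀/R) e^(−t/τ), and the displacement current between the plates equals it.
t/τ = 0.9464; I_d = (6.02/4.83×10^4) · e^(−0.9464) = (1.246×10^-4)(0.3881) = 4.84×10^-5 A.

4.84×10^-5 A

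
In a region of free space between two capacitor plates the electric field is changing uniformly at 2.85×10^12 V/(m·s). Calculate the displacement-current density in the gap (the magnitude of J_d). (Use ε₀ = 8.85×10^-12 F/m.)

25.2 A/m²

J_d = ε₀ ∂E/∂t, so J_d = 25.2 A/m².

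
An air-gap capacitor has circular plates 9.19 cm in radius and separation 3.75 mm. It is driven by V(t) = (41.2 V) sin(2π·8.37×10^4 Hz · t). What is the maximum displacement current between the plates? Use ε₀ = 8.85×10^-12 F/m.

1.36×10^-3 A

(dE/dt)_max = V₀ω/d = 5.778×10^9 V/(m·s); ω = 2πf = 5.259×10^5 rad/s.
I_d,max = ε₀ A (dE/dt)_max = (8.85×10^-12)(0.02653)(5.778×10^9) = 1.36×10^-3 A.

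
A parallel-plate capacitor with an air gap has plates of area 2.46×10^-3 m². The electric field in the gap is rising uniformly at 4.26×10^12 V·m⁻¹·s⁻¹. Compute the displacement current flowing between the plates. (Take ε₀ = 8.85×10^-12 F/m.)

The displacement current is ε₀ times dΦ_E/dt = ε₀ A dE/dt = (8.85×10^-12)(2.46×10^-3)(4.26×10^12) = 0.0927 A.

0.0927 A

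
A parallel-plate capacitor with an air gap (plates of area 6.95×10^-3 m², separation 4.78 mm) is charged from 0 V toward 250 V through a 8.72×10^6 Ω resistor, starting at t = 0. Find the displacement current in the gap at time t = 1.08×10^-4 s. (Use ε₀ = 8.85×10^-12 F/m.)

1.09×10^-5 A

C = ε₀A/d = (8.85×10^-12)(6.95×10^-3)/(4.78×10^-3) = 1.287×10^-11 F, so τ = RC = 1.122×10^-4 s.
The conduction current is I(t) = (V₀/R) e^(−t/τ), and the displacement current between the plates equals it.
t/τ = 0.9626; I_d = (250/8.72×10^6) · e^(−0.9626) = (2.867×10^-5)(0.3819) = 1.09×10^-5 A.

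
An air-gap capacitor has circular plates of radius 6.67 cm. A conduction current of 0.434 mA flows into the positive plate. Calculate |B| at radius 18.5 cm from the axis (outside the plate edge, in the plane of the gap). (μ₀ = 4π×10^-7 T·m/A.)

4.69×10^-10 T

Between the plates the displacement current equals the wire current: I_d = 0.434 mA = 4.34×10^-4 A.
For r ≥ R the full I_d is enclosed: B = μ₀ I_d/(2πr) = (4π×10^-7)(4.34×10^-4)/(2π·0.185) = 4.69×10^-10 T.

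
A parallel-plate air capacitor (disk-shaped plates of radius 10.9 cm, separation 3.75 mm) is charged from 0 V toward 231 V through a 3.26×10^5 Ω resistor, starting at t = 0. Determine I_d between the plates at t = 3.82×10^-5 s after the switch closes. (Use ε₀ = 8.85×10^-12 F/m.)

1.87×10^-4 A

C = ε₀A/d = (8.85×10^-12)(0.03733)/(3.75×10^-3) = 8.810×10^-11 F and τ = RC = 2.872×10^-5 s. I_d in the gap equals the RC charging current.
I_d(t) = (V₀/R) e^(−t/τ) = 7.086×10^-4 · e^(−1.330) = 1.87×10^-4 A.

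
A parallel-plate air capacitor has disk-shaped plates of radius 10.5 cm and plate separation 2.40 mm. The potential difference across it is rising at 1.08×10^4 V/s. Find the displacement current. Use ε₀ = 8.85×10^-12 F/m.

1.38×10^-6 A

E = V/d so dE/dt = (dV/dt)/d = 4.500×10^6 V/(m·s), and I_d = ε₀ A dE/dt = (8.85×10^-12)(0.03464)(4.500×10^6) = 1.38×10^-6 A.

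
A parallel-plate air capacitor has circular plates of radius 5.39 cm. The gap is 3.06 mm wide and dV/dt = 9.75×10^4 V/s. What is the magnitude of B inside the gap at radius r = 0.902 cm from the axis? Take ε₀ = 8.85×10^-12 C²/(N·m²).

With E = V/d, dE/dt = 3.186×10^7 V/(m·s) and πR² = 9.127×10^-3 m², giving I_d = ε₀ πR² dE/dt = 2.573×10^-6 A.
For r < R the Ampère–Maxwell law gives B(2πr) = μ₀ I_d (r²/R²), so B = μ₀ I_d r/(2πR²) = (4π×10^-7)(2.573×10^-6)(9.02×10^-3)/(2π·0.0539²) = 1.60×10^-12 T.

1.60×10^-12 T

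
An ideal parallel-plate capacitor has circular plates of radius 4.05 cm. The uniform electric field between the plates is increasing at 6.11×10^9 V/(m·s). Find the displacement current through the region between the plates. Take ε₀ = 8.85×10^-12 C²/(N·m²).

The displacement current is ε₀ times dΦ_E/dt = ε₀ A dE/dt = (8.85×10^-12)(5.153×10^-3)(6.11×10^9) = 2.79×10^-4 A.

2.79×10^-4 A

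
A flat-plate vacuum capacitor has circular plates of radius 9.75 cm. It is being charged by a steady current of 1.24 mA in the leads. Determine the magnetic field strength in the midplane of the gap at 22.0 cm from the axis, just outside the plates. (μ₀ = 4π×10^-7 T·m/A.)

By continuity the displacement current in the gap matches the conduction current: I_d = 1.24×10^-3 A.
With r > R the enclosed displacement current is the full I_d; B = μ₀ I_d / (2πr) = 1.13×10^-9 T.

1.13×10^-9 T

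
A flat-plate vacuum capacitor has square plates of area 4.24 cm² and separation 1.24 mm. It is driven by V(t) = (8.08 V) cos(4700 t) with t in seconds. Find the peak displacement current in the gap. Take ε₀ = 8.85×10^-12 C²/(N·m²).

1.15×10^-7 A

(dE/dt)_max = V₀ω/d = 3.063×10^7 V/(m·s); ω = 4700 rad/s.
I_d,max = ε₀ A (dE/dt)_max = (8.85×10^-12)(4.24×10^-4)(3.063×10^7) = 1.15×10^-7 A.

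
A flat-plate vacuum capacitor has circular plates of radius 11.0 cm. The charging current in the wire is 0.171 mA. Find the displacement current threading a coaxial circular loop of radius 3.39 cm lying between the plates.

By continuity the displacement current in the gap matches the conduction current: I_d = 1.71×10^-4 A.
Through an area πr² the displacement current is I_d·(πr²/πR²) = I_d (r/R)² = 1.62×10^-5 A.

1.62×10^-5 A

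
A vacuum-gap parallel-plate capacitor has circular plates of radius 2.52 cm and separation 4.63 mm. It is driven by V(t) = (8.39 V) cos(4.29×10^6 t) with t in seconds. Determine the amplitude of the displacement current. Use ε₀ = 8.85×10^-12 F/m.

(dE/dt)_max = V₀ω/d = 7.774×10^9 V/(m·s); ω = 4.29×10^6 rad/s.
I_d,max = ε₀ A (dE/dt)_max = (8.85×10^-12)(1.995×10^-3)(7.774×10^9) = 1.37×10^-4 A.

1.37×10^-4 A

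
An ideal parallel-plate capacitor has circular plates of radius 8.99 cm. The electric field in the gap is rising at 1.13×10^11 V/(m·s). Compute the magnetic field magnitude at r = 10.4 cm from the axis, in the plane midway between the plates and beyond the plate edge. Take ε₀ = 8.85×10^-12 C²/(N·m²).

I_d = ε₀ dΦ_E/dt = ε₀ πR² (dE/dt) = (8.85×10^-12)(0.02539)(1.13×10^11) = 0.02539 A through the full plate area.
With r > R the enclosed displacement current is the full I_d; B = μ₀ I_d / (2πr) = 4.88×10^-8 T.

4.88×10^-8 T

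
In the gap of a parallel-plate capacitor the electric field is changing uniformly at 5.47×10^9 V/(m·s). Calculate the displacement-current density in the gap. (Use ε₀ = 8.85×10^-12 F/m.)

0.0484 A/m²

J_d = ε₀ dE/dt = (8.85×10^-12)(5.47×10^9) = 0.0484 A/m².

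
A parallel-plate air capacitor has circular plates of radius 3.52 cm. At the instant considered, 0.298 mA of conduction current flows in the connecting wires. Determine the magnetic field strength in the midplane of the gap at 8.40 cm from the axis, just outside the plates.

Between the plates the displacement current equals the wire current: I_d = 0.298 mA = 2.98×10^-4 A.
With r > R the enclosed displacement current is the full I_d; B = μ₀ I_d / (2πr) = 7.10×10^-10 T.

7.10×10^-10 T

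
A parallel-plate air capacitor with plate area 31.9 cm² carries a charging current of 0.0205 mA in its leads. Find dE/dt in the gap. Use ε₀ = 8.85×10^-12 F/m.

7.26×10^8 V/(m·s)

The displacement current between the plates equals the conduction current, I_d = 0.0205 mA.
Then dE/dt = I_d/(ε₀A) = 7.26×10^8 V/(m·s).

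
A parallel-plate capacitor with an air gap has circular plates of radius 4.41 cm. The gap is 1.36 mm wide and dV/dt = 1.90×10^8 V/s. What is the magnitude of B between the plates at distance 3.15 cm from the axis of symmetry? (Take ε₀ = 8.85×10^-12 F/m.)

2.45×10^-8 T

dE/dt = (dV/dt)/d = 1.397×10^11 V/(m·s); I_d = ε₀(πR²)(dE/dt) = (8.85×10^-12)(6.110×10^-3)(1.397×10^11) = 7.554×10^-3 A.
For r < R the Ampère–Maxwell law gives B(2πr) = μ₀ I_d (r²/R²), so B = μ₀ I_d r/(2πR²) = (4π×10^-7)(7.554×10^-3)(0.0315)/(2π·0.0441²) = 2.45×10^-8 T.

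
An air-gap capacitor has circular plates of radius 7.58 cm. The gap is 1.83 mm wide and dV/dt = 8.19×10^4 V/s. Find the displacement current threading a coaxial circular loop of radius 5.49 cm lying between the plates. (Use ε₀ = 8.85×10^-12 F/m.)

I_d = C dV/dt with C = ε₀πR²/d = 8.729×10^-11 F, so I_d = (8.729×10^-11)(8.19×10^4) = 7.149×10^-6 A.
The field is uniform, so I_d,enc = I_d (r/R)² = (7.149×10^-6)(5.49/7.58)² = 3.75×10^-6 A.

3.75×10^-6 A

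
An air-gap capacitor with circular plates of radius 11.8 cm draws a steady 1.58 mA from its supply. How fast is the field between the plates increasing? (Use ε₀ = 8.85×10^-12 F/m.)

The displacement current between the plates equals the conduction current, I_d = 1.58 mA.
Inverting I_d = ε₀ A dE/dt gives dE/dt = 1.58×10^-3 / (8.85×10^-12 · 0.04374) = 4.08×10^9 V/(m·s).

4.08×10^9 V/(m·s)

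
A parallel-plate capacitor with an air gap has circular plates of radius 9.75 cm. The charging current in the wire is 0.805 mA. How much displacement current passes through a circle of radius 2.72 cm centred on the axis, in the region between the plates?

No conduction current crosses the gap, so I_d there equals the 8.05×10^-4 A in the leads.
The field is uniform, so I_d,enc = I_d (r/R)² = (8.05×10^-4)(2.72/9.75)² = 6.27×10^-5 A.

6.27×10^-5 A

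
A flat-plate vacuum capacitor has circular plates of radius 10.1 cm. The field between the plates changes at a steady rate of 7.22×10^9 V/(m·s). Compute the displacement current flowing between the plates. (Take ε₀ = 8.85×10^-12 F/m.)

2.05×10^-3 A

I_d = ε₀ A (dE/dt) = (8.85×10^-12)(0.03205 m²)(7.22×10^9) = 2.05×10^-3 A.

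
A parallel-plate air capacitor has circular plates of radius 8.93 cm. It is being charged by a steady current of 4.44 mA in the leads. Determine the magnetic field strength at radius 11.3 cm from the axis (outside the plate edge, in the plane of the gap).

7.86×10^-9 T

By continuity the displacement current in the gap matches the conduction current: I_d = 4.44×10^-3 A.
Outside the plates the loop encloses all of I_d, so B·2πr = μ₀ I_d and B = 7.86×10^-9 T.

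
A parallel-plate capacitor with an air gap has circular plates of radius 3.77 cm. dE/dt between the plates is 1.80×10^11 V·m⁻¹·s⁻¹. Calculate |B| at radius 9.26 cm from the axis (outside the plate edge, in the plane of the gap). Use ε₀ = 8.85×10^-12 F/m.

1.54×10^-8 T

Through the whole plate area (πR² = 4.465×10^-3 m²), I_d = ε₀ πR² dE/dt = 7.113×10^-3 A.
For r ≥ R the full I_d is enclosed: B = μ₀ I_d/(2πr) = (4π×10^-7)(7.113×10^-3)/(2π·0.0926) = 1.54×10^-8 T.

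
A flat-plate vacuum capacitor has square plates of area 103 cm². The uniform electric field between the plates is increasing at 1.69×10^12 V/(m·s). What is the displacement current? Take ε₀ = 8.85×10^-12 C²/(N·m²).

0.154 A

The displacement current is ε₀ times dΦ_E/dt = ε₀ A dE/dt = (8.85×10^-12)(0.0103)(1.69×10^12) = 0.154 A.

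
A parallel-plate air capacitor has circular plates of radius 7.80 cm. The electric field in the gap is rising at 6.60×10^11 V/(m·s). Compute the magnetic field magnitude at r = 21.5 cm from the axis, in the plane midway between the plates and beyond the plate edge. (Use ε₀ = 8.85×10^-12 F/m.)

1.04×10^-7 T

I_d = ε₀ dΦ_E/dt = ε₀ πR² (dE/dt) = (8.85×10^-12)(0.01911)(6.60×10^11) = 0.1116 A through the full plate area.
Outside the plates the loop encloses all of I_d, so B·2πr = μ₀ I_d and B = 1.04×10^-7 T.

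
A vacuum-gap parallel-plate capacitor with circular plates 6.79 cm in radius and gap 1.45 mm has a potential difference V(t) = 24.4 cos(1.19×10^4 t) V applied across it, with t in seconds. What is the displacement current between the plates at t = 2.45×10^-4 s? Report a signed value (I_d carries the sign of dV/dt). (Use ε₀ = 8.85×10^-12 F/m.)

-5.75×10^-6 A

C = ε₀A/d = (8.85×10^-12)(0.01448)/(1.45×10^-3) = 8.838×10^-11 F. dV/dt = V₀ω·−sin(ωt); at ωt = 2.9155 rad this factor is -0.2242.
I_d = C dV/dt = (8.838×10^-11)(24.4)(1.19×10^4)(-0.2242) = -5.75×10^-6 A.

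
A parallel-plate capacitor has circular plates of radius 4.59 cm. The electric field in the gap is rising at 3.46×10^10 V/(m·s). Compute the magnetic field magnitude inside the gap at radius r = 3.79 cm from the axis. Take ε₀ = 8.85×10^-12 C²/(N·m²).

7.29×10^-9 T

Total displacement current: I_d = ε₀(πR²)(dE/dt) = (8.85×10^-12)(6.619×10^-3)(3.46×10^10) = 2.027×10^-3 A.
For r < R the Ampère–Maxwell law gives B(2πr) = μ₀ I_d (r²/R²), so B = μ₀ I_d r/(2πR²) = (4π×10^-7)(2.027×10^-3)(0.0379)/(2π·0.0459²) = 7.29×10^-9 T.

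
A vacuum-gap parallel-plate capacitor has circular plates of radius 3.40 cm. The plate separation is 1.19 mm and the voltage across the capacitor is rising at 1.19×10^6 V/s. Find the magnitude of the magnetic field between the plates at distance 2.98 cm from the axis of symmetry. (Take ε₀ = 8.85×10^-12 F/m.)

1.66×10^-10 T

I_d = C dV/dt with C = ε₀πR²/d = 2.701×10^-11 F, so I_d = (2.701×10^-11)(1.19×10^6) = 3.214×10^-5 A.
∮B·dl = μ₀ I_d,enc with I_d,enc = I_d r²/R² = 2.469×10^-5 A; so B = μ₀ I_d,enc/(2πr) = 1.66×10^-10 T.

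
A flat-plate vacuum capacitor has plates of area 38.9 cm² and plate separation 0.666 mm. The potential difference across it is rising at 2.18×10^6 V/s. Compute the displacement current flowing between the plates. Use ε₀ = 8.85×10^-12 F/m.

1.13×10^-4 A

The field between the plates is E = V/d, so dE/dt = (2.18×10^6)/(6.66×10^-4 m) = 3.273×10^9 V/(m·s).
I_d = ε₀ A (dE/dt) = (8.85×10^-12)(3.89×10^-3)(3.273×10^9) = 1.13×10^-4 A.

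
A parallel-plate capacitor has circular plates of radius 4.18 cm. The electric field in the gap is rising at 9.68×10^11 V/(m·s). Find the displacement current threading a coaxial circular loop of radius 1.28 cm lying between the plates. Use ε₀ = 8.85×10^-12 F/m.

I_d = ε₀ dΦ_E/dt = ε₀ πR² (dE/dt) = (8.85×10^-12)(5.489×10^-3)(9.68×10^11) = 0.04702 A through the full plate area.
Since J_d is uniform, the enclosed fraction is (r/R)² = 0.09377, giving I_d,enc = 4.41×10^-3 A.

4.41×10^-3 A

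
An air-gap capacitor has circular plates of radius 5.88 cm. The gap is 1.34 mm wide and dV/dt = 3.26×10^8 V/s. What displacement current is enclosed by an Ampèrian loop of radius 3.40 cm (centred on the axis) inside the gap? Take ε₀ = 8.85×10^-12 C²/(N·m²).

dE/dt = (dV/dt)/d = 2.433×10^11 V/(m·s); I_d = ε₀(πR²)(dE/dt) = (8.85×10^-12)(0.01086)(2.433×10^11) = 0.02338 A.
Since J_d is uniform, the enclosed fraction is (r/R)² = 0.3344, giving I_d,enc = 7.82×10^-3 A.

7.82×10^-3 A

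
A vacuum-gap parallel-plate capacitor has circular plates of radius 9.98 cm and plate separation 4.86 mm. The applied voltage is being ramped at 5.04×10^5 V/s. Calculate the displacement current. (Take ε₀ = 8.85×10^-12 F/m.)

2.87×10^-5 A

C = ε₀A/d = (8.85×10^-12)(0.03129)/(4.86×10^-3) = 5.698×10^-11 F.
I_d = C dV/dt = (5.698×10^-11)(5.04×10^5) = 2.87×10^-5 A.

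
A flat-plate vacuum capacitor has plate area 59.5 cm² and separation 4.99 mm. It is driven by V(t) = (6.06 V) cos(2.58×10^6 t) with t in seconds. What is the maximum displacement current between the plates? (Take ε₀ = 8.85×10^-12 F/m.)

1.65×10^-4 A

C = ε₀A/d = (8.85×10^-12)(5.95×10^-3)/(4.99×10^-3) = 1.055×10^-11 F; ω = 2.58×10^6 rad/s.
I_d = C dV/dt, so |I_d|_max = C V₀ ω = (1.055×10^-11)(6.06)(2.58×10^6) = 1.65×10^-4 A.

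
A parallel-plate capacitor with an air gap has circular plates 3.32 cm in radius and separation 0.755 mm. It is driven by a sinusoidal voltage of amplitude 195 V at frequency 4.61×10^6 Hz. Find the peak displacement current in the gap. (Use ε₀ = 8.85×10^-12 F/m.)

0.229 A

(dE/dt)_max = V₀ω/d = 7.482×10^12 V/(m·s); ω = 2πf = 2.897×10^7 rad/s.
I_d,max = ε₀ A (dE/dt)_max = (8.85×10^-12)(3.463×10^-3)(7.482×10^12) = 0.229 A.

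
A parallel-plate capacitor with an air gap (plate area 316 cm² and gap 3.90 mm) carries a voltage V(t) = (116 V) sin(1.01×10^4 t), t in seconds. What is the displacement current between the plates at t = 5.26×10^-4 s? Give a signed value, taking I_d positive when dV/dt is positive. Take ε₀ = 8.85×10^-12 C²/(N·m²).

4.75×10^-5 A

C = ε₀A/d = (8.85×10^-12)(0.0316)/(3.90×10^-3) = 7.171×10^-11 F. dV/dt = V₀ω·cos(ωt); at ωt = 5.3126 rad this factor is 0.5648.
I_d = C dV/dt = (7.171×10^-11)(116)(1.01×10^4)(0.5648) = 4.75×10^-5 A.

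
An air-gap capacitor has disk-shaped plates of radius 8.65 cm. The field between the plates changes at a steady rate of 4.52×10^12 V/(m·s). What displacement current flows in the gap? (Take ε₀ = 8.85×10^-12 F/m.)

0.940 A

The displacement current is ε₀ times dΦ_E/dt = ε₀ A dE/dt = (8.85×10^-12)(0.02351)(4.52×10^12) = 0.940 A.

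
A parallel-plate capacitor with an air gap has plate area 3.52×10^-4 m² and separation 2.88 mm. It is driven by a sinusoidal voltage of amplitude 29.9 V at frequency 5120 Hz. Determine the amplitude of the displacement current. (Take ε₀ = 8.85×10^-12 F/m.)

1.04×10^-6 A

(dE/dt)_max = V₀ω/d = 3.340×10^8 V/(m·s); ω = 2πf = 3.217×10^4 rad/s.
I_d,max = ε₀ A (dE/dt)_max = (8.85×10^-12)(3.52×10^-4)(3.340×10^8) = 1.04×10^-6 A.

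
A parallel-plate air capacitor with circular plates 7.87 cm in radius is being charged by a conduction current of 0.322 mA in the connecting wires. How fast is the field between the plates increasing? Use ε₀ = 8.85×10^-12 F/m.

By continuity, I_d in the gap equals the 0.322 mA flowing in the wire.
Inverting I_d = ε₀ A dE/dt gives dE/dt = 3.22×10^-4 / (8.85×10^-12 · 0.01946) = 1.87×10^9 V/(m·s).

1.87×10^9 V/(m·s)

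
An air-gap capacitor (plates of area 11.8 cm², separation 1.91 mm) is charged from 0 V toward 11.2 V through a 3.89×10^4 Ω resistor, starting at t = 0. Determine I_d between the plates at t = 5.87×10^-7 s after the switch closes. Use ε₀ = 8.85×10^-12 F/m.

C = ε₀A/d = (8.85×10^-12)(1.18×10^-3)/(1.91×10^-3) = 5.468×10^-12 F, so τ = RC = 2.127×10^-7 s.
The conduction current is I(t) = (V₀/R) e^(−t/τ), and the displacement current between the plates equals it.
t/τ = 2.760; I_d = (11.2/3.89×10^4) · e^(−2.760) = (2.879×10^-4)(0.06329) = 1.82×10^-5 A.

1.82×10^-5 A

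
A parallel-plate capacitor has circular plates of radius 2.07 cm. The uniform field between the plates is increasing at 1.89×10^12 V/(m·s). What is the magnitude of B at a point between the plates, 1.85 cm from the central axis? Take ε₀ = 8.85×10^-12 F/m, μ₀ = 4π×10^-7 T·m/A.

1.94×10^-7 T

Total displacement current: I_d = ε₀(πR²)(dE/dt) = (8.85×10^-12)(1.346×10^-3)(1.89×10^12) = 0.02251 A.
For r < R the Ampère–Maxwell law gives B(2πr) = μ₀ I_d (r²/R²), so B = μ₀ I_d r/(2πR²) = (4π×10^-7)(0.02251)(0.0185)/(2π·0.0207²) = 1.94×10^-7 T.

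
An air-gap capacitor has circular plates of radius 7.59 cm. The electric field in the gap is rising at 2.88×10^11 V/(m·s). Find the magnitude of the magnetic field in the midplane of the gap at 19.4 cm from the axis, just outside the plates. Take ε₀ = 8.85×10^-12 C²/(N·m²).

Through the whole plate area (πR² = 0.01810 m²), I_d = ε₀ πR² dE/dt = 0.04613 A.
With r > R the enclosed displacement current is the full I_d; B = μ₀ I_d / (2πr) = 4.76×10^-8 T.

4.76×10^-8 T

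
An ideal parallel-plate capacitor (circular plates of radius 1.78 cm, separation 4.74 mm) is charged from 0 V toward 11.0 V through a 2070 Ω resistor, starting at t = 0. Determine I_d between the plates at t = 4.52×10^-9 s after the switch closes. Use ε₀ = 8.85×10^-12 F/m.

1.64×10^-3 A

C = ε₀A/d = (8.85×10^-12)(9.954×10^-4)/(4.74×10^-3) = 1.859×10^-12 F and τ = RC = 3.848×10^-9 s. I_d in the gap equals the RC charging current.
I_d(t) = (V₀/R) e^(−t/τ) = 5.314×10^-3 · e^(−1.175) = 1.64×10^-3 A.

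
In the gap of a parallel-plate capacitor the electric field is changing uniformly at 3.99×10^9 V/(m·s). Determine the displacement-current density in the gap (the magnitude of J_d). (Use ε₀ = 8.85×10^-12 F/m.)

0.0353 A/m²

The displacement-current density is ε₀ ∂E/∂t = (8.85×10^-12)(3.99×10^9) = 0.0353 A/m².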